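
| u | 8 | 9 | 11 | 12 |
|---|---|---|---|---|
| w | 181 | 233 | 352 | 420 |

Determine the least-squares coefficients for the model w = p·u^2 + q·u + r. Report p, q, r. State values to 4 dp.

p = 2.6667, q = 6.3667, r = -40.5000

The normal equations are: 46034·p + 4300·q + 410·r = 133529;  4300·p + 410·q + 40·r = 12457;  410·p + 40·q + 4·r = 1186.
Solving the 3×3 system (Gaussian elimination) gives p = 8/3, q = 191/30, r = -81/2.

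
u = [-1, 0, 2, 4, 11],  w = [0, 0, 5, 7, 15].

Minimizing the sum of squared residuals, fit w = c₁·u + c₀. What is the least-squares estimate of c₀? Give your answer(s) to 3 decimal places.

c₀ = 1.291

Forming AᵀA = [[142, 16]; [16, 5]] and Aᵀw = [203, 27]ᵀ gives AᵀA·[c₁, c₀]ᵀ = Aᵀw.
det = 142·5 − 16² = 454.
c₁ = (203·5 − 16·27)/454 = 583/454; c₀ = (142·27 − 16·203)/454 = 293/227.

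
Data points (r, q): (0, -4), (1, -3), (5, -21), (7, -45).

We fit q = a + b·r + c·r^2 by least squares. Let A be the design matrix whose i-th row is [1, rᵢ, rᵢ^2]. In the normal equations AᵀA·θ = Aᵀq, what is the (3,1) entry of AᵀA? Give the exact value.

75

Row 3 ↔ basis r^2, column 1 ↔ basis 1, so (AᵀA)_{3,1} = Σᵢ r^2 = (0)·(1) + (1)·(1) + (25)·(1) + (49)·(1) = 75.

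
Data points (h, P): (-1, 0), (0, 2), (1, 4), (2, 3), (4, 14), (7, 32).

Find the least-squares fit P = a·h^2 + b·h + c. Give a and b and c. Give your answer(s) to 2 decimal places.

a = 0.48, b = 1.08, c = 1.18

Setting ∂/∂a … = 0 gives: 2675·a + 415·b + 71·c = 1808;  415·a + 71·b + 13·c = 290;  71·a + 13·b + 6·c = 55.
(Σh^2·h^2 = 2675, Σh^2·h = 415, Σh^2 = 71, Σh·h = 71, Σh = 13, Σ1 = 6, Σh^2·P = 1808, Σh·P = 290, ΣP = 55.)
Row-reducing yields a = 928/1947, b = 2107/1947, c = 13/11.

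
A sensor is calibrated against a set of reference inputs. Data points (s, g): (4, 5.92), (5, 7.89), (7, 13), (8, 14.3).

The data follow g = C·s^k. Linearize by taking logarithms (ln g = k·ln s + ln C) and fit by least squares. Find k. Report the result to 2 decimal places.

With ln gᵢ as the transformed response and ln sᵢ as the regressor:
Σln s = 7.0211, Σ(ln s)² = 12.6227, Σln g = 9.0691, Σln s·ln g = 16.3128.
Equations: 12.6227·k + 7.0211·ln C = 16.3128;  7.0211·k + 4·ln C = 9.0691.
Solving (det = 1.1954): k = 1.31830, ln C = -0.04668.

k = 1.32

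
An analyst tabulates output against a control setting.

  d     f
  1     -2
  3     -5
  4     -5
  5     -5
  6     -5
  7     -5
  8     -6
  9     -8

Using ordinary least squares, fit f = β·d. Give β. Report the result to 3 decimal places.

β = -0.879

Setting ∂/∂β … = 0 gives: 281·β = -247.
β = (-247)/281 = -0.879004.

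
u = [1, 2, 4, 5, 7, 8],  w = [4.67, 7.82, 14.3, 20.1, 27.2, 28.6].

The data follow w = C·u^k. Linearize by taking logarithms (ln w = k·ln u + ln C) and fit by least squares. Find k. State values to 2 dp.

k = 0.90

With ln wᵢ as the transformed response and ln uᵢ as the regressor:
AᵀA = [[13.1032, 7.7142]; [7.7142, 6]], rhs = [23.3439, 15.9154]ᵀ  (here Σln u = 7.7142, Σ(ln u)² = 13.1032, Σln w = 15.9154, Σln u·ln w = 23.3439).
Δ = 13.1032·6 − (7.7142)² = 19.1098; k = (23.3439·6 − 7.7142·15.9154)/19.1098 = 0.90467, ln C = (13.1032·15.9154 − 7.7142·23.3439)/19.1098 = 1.48943.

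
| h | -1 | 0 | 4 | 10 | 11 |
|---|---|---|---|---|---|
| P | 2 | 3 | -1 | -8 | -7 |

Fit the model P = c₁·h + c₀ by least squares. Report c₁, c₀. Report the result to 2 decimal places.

c₁ = -0.90, c₀ = 2.11

From the data, Σh·h = 238, Σh = 24, Σ1 = 5.
Moment sums: Σh·P = -163, ΣP = -11.
Δ = 238·5 − 24² = 614.
c₁ = ((-163)·5 − 24·(-11))/614 = -551/614; c₀ = (238·(-11) − 24·(-163))/614 = 647/307.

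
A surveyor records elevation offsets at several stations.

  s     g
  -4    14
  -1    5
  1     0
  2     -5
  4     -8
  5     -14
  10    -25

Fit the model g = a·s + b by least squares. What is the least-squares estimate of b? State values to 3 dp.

b = 2.127

The normal system XᵀX·[a, b]ᵀ = Xᵀg is [[163, 17]; [17, 7]]·[a, b]ᵀ = [-423, -33]ᵀ.
Eliminating b: 7·(row 1) − 17·(row 2) gives 852·a = 7·(-423) − 17·(-33) = -2400, so a = -200/71.
Then b = ((-33) − 17·(-200/71))/7 = 151/71.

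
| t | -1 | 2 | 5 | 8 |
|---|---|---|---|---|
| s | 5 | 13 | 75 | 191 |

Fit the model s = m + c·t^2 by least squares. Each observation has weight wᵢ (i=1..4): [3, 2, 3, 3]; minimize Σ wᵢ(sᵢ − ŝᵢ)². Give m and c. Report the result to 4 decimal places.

Forming MᵀWM = [[11, 278]; [278, 14198]] and MᵀWs = [839, 42416]ᵀ gives MᵀWM·[m, c]ᵀ = MᵀWs.
Determinant 11·14198 − 278² = 78894.
m = (839·14198 − 278·42416)/78894 = 2231/1461; c = (11·42416 − 278·839)/78894 = 4321/1461.

m = 1.5270, c = 2.9576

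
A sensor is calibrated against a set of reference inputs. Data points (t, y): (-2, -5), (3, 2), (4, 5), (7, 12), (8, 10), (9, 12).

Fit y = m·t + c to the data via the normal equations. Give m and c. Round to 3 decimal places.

Forming MᵀM = [[223, 29]; [29, 6]] and Mᵀy = [308, 36]ᵀ gives MᵀM·[m, c]ᵀ = Mᵀy.
det = 223·6 − 29² = 497.
m = (308·6 − 29·36)/497 = 804/497; c = (223·36 − 29·308)/497 = -904/497.

m = 1.618, c = -1.819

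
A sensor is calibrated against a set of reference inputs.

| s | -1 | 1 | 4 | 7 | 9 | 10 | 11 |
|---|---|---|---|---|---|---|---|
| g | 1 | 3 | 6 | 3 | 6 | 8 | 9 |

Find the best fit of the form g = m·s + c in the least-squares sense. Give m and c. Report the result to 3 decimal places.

m = 0.537, c = 2.000

Setting ∂/∂m … = 0 gives: 369·m + 41·c = 280;  41·m + 7·c = 36.
(Σs·s = 369, Σs = 41, Σ1 = 7, Σs·g = 280, Σg = 36.)
Determinant 369·7 − 41² = 902.
m = (280·7 − 41·36)/902 = 22/41; c = (369·36 − 41·280)/902 = 2.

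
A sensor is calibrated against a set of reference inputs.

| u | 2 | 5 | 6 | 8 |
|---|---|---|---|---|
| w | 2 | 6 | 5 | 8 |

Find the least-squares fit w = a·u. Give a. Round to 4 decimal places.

MᵀM·[a]ᵀ = Mᵀw reads: 129·a = 128.
a = 128/129 = 0.992248.

a = 0.9922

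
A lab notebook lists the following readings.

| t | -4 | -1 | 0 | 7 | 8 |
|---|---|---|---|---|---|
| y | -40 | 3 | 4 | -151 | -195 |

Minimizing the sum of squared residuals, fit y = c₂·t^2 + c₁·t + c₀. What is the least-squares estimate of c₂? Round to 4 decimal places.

MᵀM·[c₂, c₁, c₀]ᵀ = Mᵀy reads: 6754·c₂ + 790·c₁ + 130·c₀ = -20516;  790·c₂ + 130·c₁ + 10·c₀ = -2460;  130·c₂ + 10·c₁ + 5·c₀ = -379.
Solving the 3×3 system (Gaussian elimination) gives c₂ = -6769/2256, c₁ = -11461/11280, c₀ = 3989/940.

c₂ = -3.0004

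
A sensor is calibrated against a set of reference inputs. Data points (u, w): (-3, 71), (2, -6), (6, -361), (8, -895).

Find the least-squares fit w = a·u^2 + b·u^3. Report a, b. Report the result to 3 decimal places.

From the data, Σu^2·u^2 = 5489, Σu^2·u^3 = 40333, Σu^3·u^3 = 309593.
For Mᵀw: Σu^2·w = -69661, Σu^3·w = -538181.
MᵀM·[a, b]ᵀ = Mᵀw becomes [[5489, 40333]; [40333, 309593]]·[a, b]ᵀ = [-69661, -538181]ᵀ.
det = 5489·309593 − 40333² = 72605088.
a = ((-69661)·309593 − 40333·(-538181))/72605088 = 11658025/6050424; b = (5489·(-538181) − 40333·(-69661))/72605088 = -12036533/6050424.

a = 1.927, b = -1.989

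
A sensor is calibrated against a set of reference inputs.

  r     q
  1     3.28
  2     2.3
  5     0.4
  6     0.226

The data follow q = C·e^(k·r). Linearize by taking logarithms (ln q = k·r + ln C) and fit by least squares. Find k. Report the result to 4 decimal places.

k = -0.5477

Linearized form: ln q = k·r + ln C. From the 4 transformed points,
AᵀA = [[66.0000, 14.0000]; [14.0000, 4]], rhs = [-10.6511, -0.3828]ᵀ  (here Σr = 14.0000, Σ(r)² = 66.0000, Σln q = -0.3828, Σr·ln q = -10.6511).
Slope k = (n·Σr·ln q − Σr·Σln q)/(n·Σ(r)² − (Σr)²) = (4·-10.6511 − 14.0000·-0.3828)/68.0000 = -0.54773; ln C = (Σln q − k·Σr)/n = 1.82138.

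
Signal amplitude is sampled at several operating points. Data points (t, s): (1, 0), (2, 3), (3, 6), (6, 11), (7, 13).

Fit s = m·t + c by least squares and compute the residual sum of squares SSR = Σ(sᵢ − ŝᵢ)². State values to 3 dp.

Entries of XᵀX: Σt·t = 99, Σt = 19, Σ1 = 5.
Right-hand side: Σt·s = 181, Σs = 33.
XᵀX·[m, c]ᵀ = Xᵀs becomes [[99, 19]; [19, 5]]·[m, c]ᵀ = [181, 33]ᵀ.
Eliminating c: 5·(row 1) − 19·(row 2) gives 134·m = 5·181 − 19·33 = 278, so m = 139/67.
Then c = (33 − 19·(139/67))/5 = -86/67.
Residuals: -53/67, 9/67, 71/67, -11/67, -16/67; SSR = 124/67.

SSR = 1.851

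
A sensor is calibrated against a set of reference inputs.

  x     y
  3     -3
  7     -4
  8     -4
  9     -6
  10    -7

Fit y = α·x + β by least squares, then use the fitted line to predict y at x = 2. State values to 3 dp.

ŷ = -1.952

Entries of AᵀA: Σx·x = 303, Σx = 37, Σ1 = 5.
And Σx·y = -193, Σy = -24.
Normal equations: [[303, 37]; [37, 5]]·[α, β]ᵀ = [-193, -24]ᵀ.
Determinant 303·5 − 37² = 146.
α = ((-193)·5 − 37·(-24))/146 = -77/146; β = (303·(-24) − 37·(-193))/146 = -131/146.
At x = 2: ŷ = (-77/146)·(2) + (-131/146)·(1) = -285/146.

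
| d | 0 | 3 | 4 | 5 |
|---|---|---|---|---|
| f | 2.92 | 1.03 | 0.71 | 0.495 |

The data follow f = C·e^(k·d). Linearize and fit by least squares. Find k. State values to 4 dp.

With ln fᵢ as the transformed response and dᵢ as the regressor:
XᵀX = [[50.0000, 12.0000]; [12.0000, 4]], rhs = [-4.7973, 0.0555]ᵀ  (here Σd = 12.0000, Σ(d)² = 50.0000, Σln f = 0.0555, Σd·ln f = -4.7973).
Δ = 50.0000·4 − (12.0000)² = 56.0000; k = (-4.7973·4 − 12.0000·0.0555)/56.0000 = -0.35455, ln C = (50.0000·0.0555 − 12.0000·-4.7973)/56.0000 = 1.07750.

k = -0.3545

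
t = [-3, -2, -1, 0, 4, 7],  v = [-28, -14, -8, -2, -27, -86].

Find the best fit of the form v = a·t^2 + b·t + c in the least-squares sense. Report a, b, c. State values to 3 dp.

a = -2.007, b = 2.139, c = -2.852

XᵀX·[a, b, c]ᵀ = Xᵀv reads: 2755·a + 371·b + 79·c = -4962;  371·a + 79·b + 5·c = -590;  79·a + 5·b + 6·c = -165.
(Σt^2·t^2 = 2755, Σt^2·t = 371, Σt^2 = 79, Σt·t = 79, Σt = 5, Σ1 = 6, Σt^2·v = -4962, Σt·v = -590, Σv = -165.)
Row-reducing yields a = -211979/105600, b = 225901/105600, c = -50199/17600.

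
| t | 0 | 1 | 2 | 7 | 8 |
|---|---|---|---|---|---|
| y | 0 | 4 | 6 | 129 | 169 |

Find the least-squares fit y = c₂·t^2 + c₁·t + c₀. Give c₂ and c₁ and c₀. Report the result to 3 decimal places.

c₂ = 2.918, c₁ = -2.244, c₀ = 0.814

Forming XᵀX = [[6514, 864, 118]; [864, 118, 18]; [118, 18, 5]] and Xᵀy = [17165, 2271, 308]ᵀ gives XᵀX·[c₂, c₁, c₀]ᵀ = Xᵀy.
Row-reducing yields c₂ = 40099/13742, c₁ = -30837/13742, c₀ = 5592/6871.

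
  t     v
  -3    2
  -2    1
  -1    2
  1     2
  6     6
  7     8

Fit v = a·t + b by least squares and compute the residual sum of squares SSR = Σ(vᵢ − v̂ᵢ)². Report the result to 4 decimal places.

XᵀX·[a, b]ᵀ = Xᵀv reads: 100·a + 8·b = 84;  8·a + 6·b = 21.
(Σt·t = 100, Σt = 8, Σ1 = 6, Σt·v = 84, Σv = 21.)
Eliminating b: 6·(row 1) − 8·(row 2) gives 536·a = 6·84 − 8·21 = 336, so a = 42/67.
Then b = (21 − 8·(42/67))/6 = 357/134.
Residuals: 163/134, -55/134, -5/134, -173/134, -57/134, 127/134; SSR = 589/134.

SSR = 4.3955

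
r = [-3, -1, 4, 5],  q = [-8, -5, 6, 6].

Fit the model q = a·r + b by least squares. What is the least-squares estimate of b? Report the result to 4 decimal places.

b = -2.6034

Forming AᵀA = [[51, 5]; [5, 4]] and Aᵀq = [83, -1]ᵀ gives AᵀA·[a, b]ᵀ = Aᵀq.
Determinant 51·4 − 5² = 179.
a = (83·4 − 5·(-1))/179 = 337/179; b = (51·(-1) − 5·83)/179 = -466/179.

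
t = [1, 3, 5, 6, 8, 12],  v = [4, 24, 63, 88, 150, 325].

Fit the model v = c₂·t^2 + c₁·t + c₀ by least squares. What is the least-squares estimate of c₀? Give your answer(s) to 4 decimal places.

Normal-equation sums: Σt^2·t^2 = 26835, Σt^2·t = 2609, Σt^2 = 279, Σt·t = 279, Σt = 35, Σ1 = 6.
For Aᵀv: Σt^2·v = 61363, Σt·v = 6019, Σv = 654.
Normal equations: [[26835, 2609, 279]; [2609, 279, 35]; [279, 35, 6]]·[c₂, c₁, c₀]ᵀ = [61363, 6019, 654]ᵀ.
Row-reducing yields c₂ = 229523/110940, c₁ = 85679/36980, c₀ = -39871/55470.

c₀ = -0.7188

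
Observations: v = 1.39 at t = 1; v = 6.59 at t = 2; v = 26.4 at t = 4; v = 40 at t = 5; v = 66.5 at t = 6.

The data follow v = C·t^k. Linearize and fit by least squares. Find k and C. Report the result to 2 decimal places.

Linearized form: ln v = k·ln t + ln C. From the 5 transformed points,
Over the data: Σln t = 5.4806, Σ(ln t)² = 8.2030, Σln v = 13.3743, Σln t·ln v = 19.3022.
Normal system: [[8.2030, 5.4806]; [5.4806, 5]]·[k, ln C]ᵀ = [19.3022, 13.3743]ᵀ.
Slope k = (n·Σln t·ln v − Σln t·Σln v)/(n·Σ(ln t)² − (Σln t)²) = (5·19.3022 − 5.4806·13.3743)/10.9774 = 2.11447; ln C = (Σln v − k·Σln t)/n = 0.35713, so C = exp(0.35713) = 1.42923.

k = 2.11, C = 1.43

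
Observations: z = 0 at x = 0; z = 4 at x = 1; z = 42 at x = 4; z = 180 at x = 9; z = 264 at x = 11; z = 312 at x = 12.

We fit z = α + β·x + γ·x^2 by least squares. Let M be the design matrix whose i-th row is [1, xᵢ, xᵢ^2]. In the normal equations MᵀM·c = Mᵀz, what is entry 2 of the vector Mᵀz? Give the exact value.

Entry 2 ↔ basis x, so (Mᵀz)_{2} = Σᵢ (x)·zᵢ = (0)·(0) + (1)·(4) + (4)·(42) + (9)·(180) + (11)·(264) + (12)·(312) = 8440.

8440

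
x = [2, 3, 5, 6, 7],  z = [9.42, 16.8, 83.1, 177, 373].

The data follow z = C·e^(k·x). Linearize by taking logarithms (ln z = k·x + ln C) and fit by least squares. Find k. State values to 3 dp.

Taking logs, ln z = k·x + ln C, so regress ln z on x.
AᵀA = [[123.0000, 23.0000]; [23.0000, 5]], rhs = [107.5580, 20.5820]ᵀ  (here Σx = 23.0000, Σ(x)² = 123.0000, Σln z = 20.5820, Σx·ln z = 107.5580).
Δ = 123.0000·5 − (23.0000)² = 86.0000; k = (107.5580·5 − 23.0000·20.5820)/86.0000 = 0.74889, ln C = (123.0000·20.5820 − 23.0000·107.5580)/86.0000 = 0.67152.

k = 0.749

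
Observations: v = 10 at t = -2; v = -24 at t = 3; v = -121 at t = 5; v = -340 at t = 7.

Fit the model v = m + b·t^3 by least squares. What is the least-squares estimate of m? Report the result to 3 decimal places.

From the data, Σ1 = 4, Σt^3 = 487, Σt^3·t^3 = 134067.
For Xᵀv: Σv = -475, Σt^3·v = -132473.
XᵀX·[m, b]ᵀ = Xᵀv becomes [[4, 487]; [487, 134067]]·[m, b]ᵀ = [-475, -132473]ᵀ.
Eliminating b: 134067·(row 1) − 487·(row 2) gives 299099·m = 134067·(-475) − 487·(-132473) = 832526, so m = 832526/299099.
Then b = ((-132473) − 487·(832526/299099))/134067 = -298567/299099.

m = 2.783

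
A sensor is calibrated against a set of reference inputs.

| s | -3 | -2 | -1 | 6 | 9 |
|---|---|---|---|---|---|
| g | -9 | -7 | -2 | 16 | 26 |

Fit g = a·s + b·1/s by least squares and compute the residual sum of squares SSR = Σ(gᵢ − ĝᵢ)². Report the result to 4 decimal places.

Normal-equation sums: Σs·s = 131, Σs·1/s = 5, Σ1/s·1/s = 227/162.
Right-hand side: Σs·g = 373, Σ1/s·g = 253/18.
So XᵀX·[a, b]ᵀ = Xᵀg: [[131, 5]; [5, 227/162]]·[a, b]ᵀ = [373, 253/18]ᵀ.
Eliminating b: (227/162)·(row 1) − 5·(row 2) gives (25687/162)·a = (227/162)·373 − 5·(253/18) = 36643/81, so a = 73286/25687.
Then b = ((253/18) − 5·(73286/25687))/(227/162) = -3843/25687.
Residuals: -12606/25687, -70317/51374, 18069/25687, -56167/51374, 8715/25687; SSR = 201359/51374.

SSR = 3.9195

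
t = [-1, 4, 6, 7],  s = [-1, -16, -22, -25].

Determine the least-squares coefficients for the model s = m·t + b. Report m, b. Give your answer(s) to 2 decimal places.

Sums needed: Σt·t = 102, Σt = 16, Σ1 = 4.
Moment sums: Σt·s = -370, Σs = -64.
So AᵀA·[m, b]ᵀ = Aᵀs: [[102, 16]; [16, 4]]·[m, b]ᵀ = [-370, -64]ᵀ.
Eliminating b: 4·(row 1) − 16·(row 2) gives 152·m = 4·(-370) − 16·(-64) = -456, so m = -3.
Then b = ((-64) − 16·(-3))/4 = -4.

m = -3.00, b = -4.00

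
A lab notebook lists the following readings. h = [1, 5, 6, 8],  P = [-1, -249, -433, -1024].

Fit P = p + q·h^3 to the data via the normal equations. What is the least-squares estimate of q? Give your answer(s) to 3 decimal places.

q = -2.002

Sums needed: Σ1 = 4, Σh^3 = 854, Σh^3·h^3 = 324426.
And ΣP = -1707, Σh^3·P = -648942.
Determinant 4·324426 − 854² = 568388.
p = ((-1707)·324426 − 854·(-648942))/568388 = 200643/284194; q = (4·(-648942) − 854·(-1707))/568388 = -568995/284194.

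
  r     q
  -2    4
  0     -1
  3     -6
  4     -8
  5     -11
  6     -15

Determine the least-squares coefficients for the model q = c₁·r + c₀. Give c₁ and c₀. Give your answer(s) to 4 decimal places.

Compute the Gram sums: Σr·r = 90, Σr = 16, Σ1 = 6.
Right-hand side: Σr·q = -203, Σq = -37.
XᵀX·[c₁, c₀]ᵀ = Xᵀq becomes [[90, 16]; [16, 6]]·[c₁, c₀]ᵀ = [-203, -37]ᵀ.
Determinant 90·6 − 16² = 284.
c₁ = ((-203)·6 − 16·(-37))/284 = -313/142; c₀ = (90·(-37) − 16·(-203))/284 = -41/142.

c₁ = -2.2042, c₀ = -0.2887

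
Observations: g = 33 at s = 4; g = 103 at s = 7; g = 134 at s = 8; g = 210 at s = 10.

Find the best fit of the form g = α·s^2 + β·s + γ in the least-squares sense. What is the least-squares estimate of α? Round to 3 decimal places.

Sums needed: Σs^2·s^2 = 16753, Σs^2·s = 1919, Σs^2 = 229, Σs·s = 229, Σs = 29, Σ1 = 4.
For Xᵀg: Σs^2·g = 35151, Σs·g = 4025, Σg = 480.
Normal equations: [[16753, 1919, 229]; [1919, 229, 29]; [229, 29, 4]]·[α, β, γ]ᵀ = [35151, 4025, 480]ᵀ.
Row-reducing yields α = 25/12, β = 19/60, γ = -47/30.

α = 2.083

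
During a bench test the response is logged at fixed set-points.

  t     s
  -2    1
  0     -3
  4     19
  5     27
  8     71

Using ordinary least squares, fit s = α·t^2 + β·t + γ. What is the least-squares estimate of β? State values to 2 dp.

Sums needed: Σt^2·t^2 = 4993, Σt^2·t = 693, Σt^2 = 109, Σt·t = 109, Σt = 15, Σ1 = 5.
For Xᵀs: Σt^2·s = 5527, Σt·s = 777, Σs = 115.
Row-reducing yields α = 43960/41899, β = 31422/41899, γ = -88917/41899.

β = 0.75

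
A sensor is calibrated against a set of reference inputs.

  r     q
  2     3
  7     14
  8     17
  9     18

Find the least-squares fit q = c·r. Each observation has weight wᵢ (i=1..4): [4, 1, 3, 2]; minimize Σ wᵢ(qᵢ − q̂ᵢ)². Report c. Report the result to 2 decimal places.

c = 2.04

The normal system MᵀWM·[c]ᵀ = MᵀWq is [[419]]·[c]ᵀ = [854]ᵀ.
c = 854/419 = 2.03819.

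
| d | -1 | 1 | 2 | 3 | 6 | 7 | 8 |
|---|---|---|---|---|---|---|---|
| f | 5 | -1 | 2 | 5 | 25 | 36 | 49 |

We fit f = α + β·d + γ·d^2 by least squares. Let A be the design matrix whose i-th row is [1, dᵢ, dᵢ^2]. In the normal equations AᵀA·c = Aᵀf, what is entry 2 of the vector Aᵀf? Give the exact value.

Entry 2 ↔ basis d, so (Aᵀf)_{2} = Σᵢ (d)·fᵢ = (-1)·(5) + (1)·(-1) + (2)·(2) + (3)·(5) + (6)·(25) + (7)·(36) + (8)·(49) = 807.

807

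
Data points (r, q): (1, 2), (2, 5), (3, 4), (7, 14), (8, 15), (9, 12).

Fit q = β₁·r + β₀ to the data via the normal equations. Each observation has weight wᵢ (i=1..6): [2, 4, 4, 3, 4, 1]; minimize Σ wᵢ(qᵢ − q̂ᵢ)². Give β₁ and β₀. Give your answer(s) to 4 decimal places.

β₁ = 1.7489, β₀ = 0.3942

The normal system XᵀWX·[β₁, β₀]ᵀ = XᵀWq is [[538, 84]; [84, 18]]·[β₁, β₀]ᵀ = [974, 154]ᵀ.
Determinant 538·18 − 84² = 2628.
β₁ = (974·18 − 84·154)/2628 = 383/219; β₀ = (538·154 − 84·974)/2628 = 259/657.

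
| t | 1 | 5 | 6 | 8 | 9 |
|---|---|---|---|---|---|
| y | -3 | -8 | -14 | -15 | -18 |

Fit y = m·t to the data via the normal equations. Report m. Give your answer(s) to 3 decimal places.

m = -1.976

With design matrix A, AᵀA = [[207]] and Aᵀy = [-409]ᵀ.
Hence m = -409 / 207 ≈ -1.97585.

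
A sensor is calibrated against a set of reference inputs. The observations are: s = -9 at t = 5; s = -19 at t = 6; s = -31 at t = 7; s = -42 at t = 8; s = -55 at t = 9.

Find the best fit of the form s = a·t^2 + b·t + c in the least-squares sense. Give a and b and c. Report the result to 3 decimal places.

a = -0.357, b = -6.500, c = 32.514

With design matrix M, MᵀM = [[14979, 1925, 255]; [1925, 255, 35]; [255, 35, 5]] and Mᵀs = [-9571, -1207, -156]ᵀ.
Solving the 3×3 system (Gaussian elimination) gives a = -5/14, b = -13/2, c = 1138/35.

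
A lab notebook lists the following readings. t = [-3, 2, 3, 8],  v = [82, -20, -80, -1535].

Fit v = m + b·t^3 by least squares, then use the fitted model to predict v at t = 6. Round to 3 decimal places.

With design matrix X, XᵀX = [[4, 520]; [520, 263666]] and Xᵀv = [-1553, -790454]ᵀ.
Determinant 4·263666 − 520² = 784264.
m = ((-1553)·263666 − 520·(-790454))/784264 = 60107/30164; b = (4·(-790454) − 520·(-1553))/784264 = -294282/98033.
At t = 6: v̂ = (60107/30164)·(1) + (-294282/98033)·(216) = -253478257/392132.

v̂ = -646.411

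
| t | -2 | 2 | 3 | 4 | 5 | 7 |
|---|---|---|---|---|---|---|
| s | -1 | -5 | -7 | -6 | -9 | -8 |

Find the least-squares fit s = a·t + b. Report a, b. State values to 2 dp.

The normal equations are: 107·a + 19·b = -154;  19·a + 6·b = -36.
(Σt·t = 107, Σt = 19, Σ1 = 6, Σt·s = -154, Σs = -36.)
Eliminating b: 6·(row 1) − 19·(row 2) gives 281·a = 6·(-154) − 19·(-36) = -240, so a = -240/281.
Then b = ((-36) − 19·(-240/281))/6 = -926/281.

a = -0.85, b = -3.30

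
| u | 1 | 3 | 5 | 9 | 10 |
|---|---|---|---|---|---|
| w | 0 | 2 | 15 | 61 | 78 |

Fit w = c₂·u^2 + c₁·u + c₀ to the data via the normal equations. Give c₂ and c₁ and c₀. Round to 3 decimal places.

From the data, Σu^2·u^2 = 17268, Σu^2·u = 1882, Σu^2 = 216, Σu·u = 216, Σu = 28, Σ1 = 5.
For Xᵀw: Σu^2·w = 13134, Σu·w = 1410, Σw = 156.
XᵀX·[c₂, c₁, c₀]ᵀ = Xᵀw becomes [[17268, 1882, 216]; [1882, 216, 28]; [216, 28, 5]]·[c₂, c₁, c₀]ᵀ = [13134, 1410, 156]ᵀ.
Row-reducing yields c₂ = 22371/22171, c₁ = -53205/22171, c₀ = 23256/22171.

c₂ = 1.009, c₁ = -2.400, c₀ = 1.049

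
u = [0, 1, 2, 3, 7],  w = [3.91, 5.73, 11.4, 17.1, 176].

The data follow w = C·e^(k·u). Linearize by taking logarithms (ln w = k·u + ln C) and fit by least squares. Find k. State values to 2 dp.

k = 0.55

Linearized form: ln w = k·u + ln C. From the 5 transformed points,
Sums: Σu = 13.0000, Σ(u)² = 63.0000, Σln w = 13.5524, Σu·ln w = 51.3236.
Normal system: [[63.0000, 13.0000]; [13.0000, 5]]·[k, ln C]ᵀ = [51.3236, 13.5524]ᵀ.
Slope k = (n·Σu·ln w − Σu·Σln w)/(n·Σ(u)² − (Σu)²) = (5·51.3236 − 13.0000·13.5524)/146.0000 = 0.55093; ln C = (Σln w − k·Σu)/n = 1.27806.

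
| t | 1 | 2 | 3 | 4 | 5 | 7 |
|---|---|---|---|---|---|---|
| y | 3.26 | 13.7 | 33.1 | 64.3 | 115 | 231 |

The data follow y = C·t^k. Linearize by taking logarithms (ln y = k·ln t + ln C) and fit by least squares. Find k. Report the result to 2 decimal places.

Let Y = ln y. Fitting Y = k·ln t + ln C by least squares:
Σln t = 6.7334, Σ(ln t)² = 9.9861, Σln y = 21.6496, Σln t·ln y = 29.6579.
Normal system: [[9.9861, 6.7334]; [6.7334, 6]]·[k, ln C]ᵀ = [29.6579, 21.6496]ᵀ.
Δ = 9.9861·6 − (6.7334)² = 14.5777; k = (29.6579·6 − 6.7334·21.6496)/14.5777 = 2.20695, ln C = (9.9861·21.6496 − 6.7334·29.6579)/14.5777 = 1.13155.

k = 2.21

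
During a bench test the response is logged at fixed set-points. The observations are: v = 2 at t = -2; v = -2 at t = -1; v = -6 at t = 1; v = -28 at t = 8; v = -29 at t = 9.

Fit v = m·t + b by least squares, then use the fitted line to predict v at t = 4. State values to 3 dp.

v̂ = -15.468

Normal-equation sums: Σt·t = 151, Σt = 15, Σ1 = 5.
Moment sums: Σt·v = -493, Σv = -63.
Δ = 151·5 − 15² = 530.
m = ((-493)·5 − 15·(-63))/530 = -152/53; b = (151·(-63) − 15·(-493))/530 = -1059/265.
At t = 4: v̂ = (-152/53)·(4) + (-1059/265)·(1) = -4099/265.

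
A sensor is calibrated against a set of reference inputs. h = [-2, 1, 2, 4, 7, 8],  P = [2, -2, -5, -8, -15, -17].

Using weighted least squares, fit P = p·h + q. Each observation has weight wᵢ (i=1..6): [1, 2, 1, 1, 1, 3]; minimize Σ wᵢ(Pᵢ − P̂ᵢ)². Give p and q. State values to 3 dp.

Normal-equation sums: Σwᵢ·h·h = 267, Σwᵢ·h = 37, Σwᵢ·1 = 9.
And Σwᵢ·h·P = -563, Σwᵢ·P = -81.
AᵀWA·[p, q]ᵀ = AᵀWP becomes [[267, 37]; [37, 9]]·[p, q]ᵀ = [-563, -81]ᵀ.
Determinant 267·9 − 37² = 1034.
p = ((-563)·9 − 37·(-81))/1034 = -1035/517; q = (267·(-81) − 37·(-563))/1034 = -398/517.

p = -2.002, q = -0.770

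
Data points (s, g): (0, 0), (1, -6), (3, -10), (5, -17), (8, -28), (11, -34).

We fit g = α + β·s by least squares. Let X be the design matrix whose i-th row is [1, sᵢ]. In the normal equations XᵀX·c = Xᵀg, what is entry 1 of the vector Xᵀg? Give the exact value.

Entry 1 ↔ basis 1, so (Xᵀg)_{1} = Σᵢ gᵢ = (1)·(0) + (1)·(-6) + (1)·(-10) + (1)·(-17) + (1)·(-28) + (1)·(-34) = -95.

-95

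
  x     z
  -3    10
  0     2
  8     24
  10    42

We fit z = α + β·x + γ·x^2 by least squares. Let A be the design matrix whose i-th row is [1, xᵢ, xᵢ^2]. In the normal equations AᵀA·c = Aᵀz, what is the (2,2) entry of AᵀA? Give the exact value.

173

Row 2 ↔ basis x, column 2 ↔ basis x, so (AᵀA)_{2,2} = Σᵢ (x)·(x) = (-3)·(-3) + (0)·(0) + (8)·(8) + (10)·(10) = 173.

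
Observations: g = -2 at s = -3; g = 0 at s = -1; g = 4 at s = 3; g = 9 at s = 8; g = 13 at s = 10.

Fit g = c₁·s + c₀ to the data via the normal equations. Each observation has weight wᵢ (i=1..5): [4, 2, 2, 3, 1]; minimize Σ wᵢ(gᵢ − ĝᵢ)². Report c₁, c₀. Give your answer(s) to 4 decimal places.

The normal system MᵀWM·[c₁, c₀]ᵀ = MᵀWg is [[348, 26]; [26, 12]]·[c₁, c₀]ᵀ = [394, 40]ᵀ.
Δ = 348·12 − 26² = 3500.
c₁ = (394·12 − 26·40)/3500 = 922/875; c₀ = (348·40 − 26·394)/3500 = 919/875.

c₁ = 1.0537, c₀ = 1.0503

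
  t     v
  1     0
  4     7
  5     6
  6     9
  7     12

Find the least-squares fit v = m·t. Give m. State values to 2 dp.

With design matrix X, XᵀX = [[127]] and Xᵀv = [196]ᵀ.
m = 196/127 = 1.54331.

m = 1.54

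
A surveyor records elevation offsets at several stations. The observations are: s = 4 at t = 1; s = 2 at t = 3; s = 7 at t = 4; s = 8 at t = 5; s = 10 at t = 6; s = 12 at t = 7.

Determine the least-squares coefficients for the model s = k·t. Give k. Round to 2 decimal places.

k = 1.63

The normal system XᵀX·[k]ᵀ = Xᵀs is [[136]]·[k]ᵀ = [222]ᵀ.
k = 222/136 = 1.63235.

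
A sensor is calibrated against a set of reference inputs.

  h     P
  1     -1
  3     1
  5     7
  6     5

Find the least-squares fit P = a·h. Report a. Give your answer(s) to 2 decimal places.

a = 0.94

Normal-equation sums: Σh·h = 71.
And Σh·P = 67.
a = 67/71 = 0.943662.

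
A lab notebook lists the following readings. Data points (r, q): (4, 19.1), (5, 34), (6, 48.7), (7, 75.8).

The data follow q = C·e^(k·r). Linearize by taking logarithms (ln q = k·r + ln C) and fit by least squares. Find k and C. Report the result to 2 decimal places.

With ln qᵢ as the transformed response and rᵢ as the regressor:
Σr = 22.0000, Σ(r)² = 126.0000, Σln q = 14.6898, Σr·ln q = 83.0413.
Equations: 126.0000·k + 22.0000·ln C = 83.0413;  22.0000·k + 4·ln C = 14.6898.
Δ = 126.0000·4 − (22.0000)² = 20.0000; k = (83.0413·4 − 22.0000·14.6898)/20.0000 = 0.44945, ln C = (126.0000·14.6898 − 22.0000·83.0413)/20.0000 = 1.20045, so C = exp(1.20045) = 3.32163.

k = 0.45, C = 3.32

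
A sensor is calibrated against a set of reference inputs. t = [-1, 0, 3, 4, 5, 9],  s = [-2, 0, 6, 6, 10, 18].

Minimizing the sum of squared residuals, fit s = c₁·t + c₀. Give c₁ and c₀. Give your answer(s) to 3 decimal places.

With design matrix M, MᵀM = [[132, 20]; [20, 6]] and Mᵀs = [256, 38]ᵀ.
Determinant 132·6 − 20² = 392.
c₁ = (256·6 − 20·38)/392 = 97/49; c₀ = (132·38 − 20·256)/392 = -13/49.

c₁ = 1.980, c₀ = -0.265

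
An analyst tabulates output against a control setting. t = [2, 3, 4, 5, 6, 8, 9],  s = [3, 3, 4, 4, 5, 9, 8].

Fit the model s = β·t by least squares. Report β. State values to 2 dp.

Normal-equation sums: Σt·t = 235.
Moment sums: Σt·s = 225.
Hence β = 225 / 235 ≈ 0.957447.

β = 0.96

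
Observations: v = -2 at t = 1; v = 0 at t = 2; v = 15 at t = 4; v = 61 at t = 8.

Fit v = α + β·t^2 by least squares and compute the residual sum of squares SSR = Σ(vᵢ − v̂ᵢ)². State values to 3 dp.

SSR = 4.732

Entries of XᵀX: Σ1 = 4, Σt^2 = 85, Σt^2·t^2 = 4369.
Right-hand side: Σv = 74, Σt^2·v = 4142.
XᵀX·[α, β]ᵀ = Xᵀv becomes [[4, 85]; [85, 4369]]·[α, β]ᵀ = [74, 4142]ᵀ.
Eliminating β: 4369·(row 1) − 85·(row 2) gives 10251·α = 4369·74 − 85·4142 = -28764, so α = -188/67.
Then β = (4142 − 85·(-188/67))/4369 = 1142/1139.
Residuals: -224/1139, -1372/1139, 2009/1139, -413/1139; SSR = 5390/1139.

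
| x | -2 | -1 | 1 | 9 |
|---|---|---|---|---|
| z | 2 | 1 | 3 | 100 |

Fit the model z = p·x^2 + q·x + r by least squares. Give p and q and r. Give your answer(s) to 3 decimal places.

p = 1.072, q = 1.372, r = 0.774

Normal-equation sums: Σx^2·x^2 = 6579, Σx^2·x = 721, Σx^2 = 87, Σx·x = 87, Σx = 7, Σ1 = 4.
Moment sums: Σx^2·z = 8112, Σx·z = 898, Σz = 106.
Solving the 3×3 system (Gaussian elimination) gives p = 4431/4132, q = 73725/53716, r = 20795/26858.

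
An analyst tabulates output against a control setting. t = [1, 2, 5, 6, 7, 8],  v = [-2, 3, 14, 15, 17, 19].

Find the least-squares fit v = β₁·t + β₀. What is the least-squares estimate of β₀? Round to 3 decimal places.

The normal equations are: 179·β₁ + 29·β₀ = 435;  29·β₁ + 6·β₀ = 66.
Δ = 179·6 − 29² = 233.
β₁ = (435·6 − 29·66)/233 = 696/233; β₀ = (179·66 − 29·435)/233 = -801/233.

β₀ = -3.438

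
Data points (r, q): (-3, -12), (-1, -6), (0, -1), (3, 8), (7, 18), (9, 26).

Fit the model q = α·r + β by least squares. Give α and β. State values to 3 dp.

Forming AᵀA = [[149, 15]; [15, 6]] and Aᵀq = [426, 33]ᵀ gives AᵀA·[α, β]ᵀ = Aᵀq.
det = 149·6 − 15² = 669.
α = (426·6 − 15·33)/669 = 687/223; β = (149·33 − 15·426)/669 = -491/223.

α = 3.081, β = -2.202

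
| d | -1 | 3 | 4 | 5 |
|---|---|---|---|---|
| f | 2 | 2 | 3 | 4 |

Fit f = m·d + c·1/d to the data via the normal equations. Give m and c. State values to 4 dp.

m = 0.9331, c = -2.8969

Forming XᵀX = [[51, 4]; [4, 4369/3600]] and Xᵀf = [36, 13/60]ᵀ gives XᵀX·[m, c]ᵀ = Xᵀf.
det = 51·(4369/3600) − 4² = 55073/1200.
m = (36·(4369/3600) − 4·(13/60))/(55073/1200) = 51388/55073; c = (51·(13/60) − 4·36)/(55073/1200) = -159540/55073.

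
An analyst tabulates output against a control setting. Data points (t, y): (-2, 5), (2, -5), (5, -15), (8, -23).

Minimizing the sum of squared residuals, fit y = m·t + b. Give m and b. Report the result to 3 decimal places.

m = -2.840, b = -0.269

MᵀM·[m, b]ᵀ = Mᵀy reads: 97·m + 13·b = -279;  13·m + 4·b = -38.
Determinant 97·4 − 13² = 219.
m = ((-279)·4 − 13·(-38))/219 = -622/219; b = (97·(-38) − 13·(-279))/219 = -59/219.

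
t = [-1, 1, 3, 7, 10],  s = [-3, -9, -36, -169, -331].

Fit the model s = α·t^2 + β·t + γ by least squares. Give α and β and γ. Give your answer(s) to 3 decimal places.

α = -3.051, β = -2.347, γ = -2.580

Sums needed: Σt^2·t^2 = 12484, Σt^2·t = 1370, Σt^2 = 160, Σt·t = 160, Σt = 20, Σ1 = 5.
Right-hand side: Σt^2·s = -41717, Σt·s = -4607, Σs = -548.
So MᵀM·[α, β, γ]ᵀ = Mᵀs: [[12484, 1370, 160]; [1370, 160, 20]; [160, 20, 5]]·[α, β, γ]ᵀ = [-41717, -4607, -548]ᵀ.
Inverting the 3×3 Gram matrix, [α, β, γ]ᵀ = [-17153/5622, -13193/5622, -12086/4685]ᵀ.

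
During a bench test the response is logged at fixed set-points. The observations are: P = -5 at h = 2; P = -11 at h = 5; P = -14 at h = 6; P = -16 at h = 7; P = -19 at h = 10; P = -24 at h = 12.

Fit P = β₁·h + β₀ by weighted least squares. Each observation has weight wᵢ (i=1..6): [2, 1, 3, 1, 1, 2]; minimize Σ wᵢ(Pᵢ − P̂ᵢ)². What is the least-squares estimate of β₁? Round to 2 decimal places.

β₁ = -1.84

Sums needed: Σwᵢ·h·h = 578, Σwᵢ·h = 68, Σwᵢ·1 = 10.
And Σwᵢ·h·P = -1205, Σwᵢ·P = -146.
MᵀWM·[β₁, β₀]ᵀ = MᵀWP becomes [[578, 68]; [68, 10]]·[β₁, β₀]ᵀ = [-1205, -146]ᵀ.
Δ = 578·10 − 68² = 1156.
β₁ = ((-1205)·10 − 68·(-146))/1156 = -1061/578; β₀ = (578·(-146) − 68·(-1205))/1156 = -36/17.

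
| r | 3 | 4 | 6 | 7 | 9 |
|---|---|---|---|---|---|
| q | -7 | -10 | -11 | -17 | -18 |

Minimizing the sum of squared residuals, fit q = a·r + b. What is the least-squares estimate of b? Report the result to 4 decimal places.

b = -1.7632

Entries of AᵀA: Σr·r = 191, Σr = 29, Σ1 = 5.
Right-hand side: Σr·q = -408, Σq = -63.
AᵀA·[a, b]ᵀ = Aᵀq becomes [[191, 29]; [29, 5]]·[a, b]ᵀ = [-408, -63]ᵀ.
Δ = 191·5 − 29² = 114.
a = ((-408)·5 − 29·(-63))/114 = -71/38; b = (191·(-63) − 29·(-408))/114 = -67/38.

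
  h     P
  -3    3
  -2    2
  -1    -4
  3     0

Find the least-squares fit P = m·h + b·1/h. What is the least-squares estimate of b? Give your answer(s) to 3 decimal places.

Sums needed: Σh·h = 23, Σh·1/h = 4, Σ1/h·1/h = 53/36.
And Σh·P = -9, Σ1/h·P = 2.
MᵀM·[m, b]ᵀ = MᵀP becomes [[23, 4]; [4, 53/36]]·[m, b]ᵀ = [-9, 2]ᵀ.
Eliminating b: (53/36)·(row 1) − 4·(row 2) gives (643/36)·m = (53/36)·(-9) − 4·2 = -85/4, so m = -765/643.
Then b = (2 − 4·(-765/643))/(53/36) = 2952/643.

b = 4.591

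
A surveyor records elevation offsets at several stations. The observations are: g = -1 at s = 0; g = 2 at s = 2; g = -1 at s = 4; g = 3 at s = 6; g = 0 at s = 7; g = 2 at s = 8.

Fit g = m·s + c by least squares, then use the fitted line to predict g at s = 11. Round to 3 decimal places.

Entries of MᵀM: Σs·s = 169, Σs = 27, Σ1 = 6.
And Σs·g = 34, Σg = 5.
MᵀM·[m, c]ᵀ = Mᵀg becomes [[169, 27]; [27, 6]]·[m, c]ᵀ = [34, 5]ᵀ.
det = 169·6 − 27² = 285.
m = (34·6 − 27·5)/285 = 23/95; c = (169·5 − 27·34)/285 = -73/285.
At s = 11: ĝ = (23/95)·(11) + (-73/285)·(1) = 686/285.

ĝ = 2.407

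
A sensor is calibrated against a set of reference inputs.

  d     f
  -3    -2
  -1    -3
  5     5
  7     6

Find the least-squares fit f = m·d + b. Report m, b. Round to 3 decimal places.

m = 0.941, b = -0.382

Entries of XᵀX: Σd·d = 84, Σd = 8, Σ1 = 4.
And Σd·f = 76, Σf = 6.
det = 84·4 − 8² = 272.
m = (76·4 − 8·6)/272 = 16/17; b = (84·6 − 8·76)/272 = -13/34.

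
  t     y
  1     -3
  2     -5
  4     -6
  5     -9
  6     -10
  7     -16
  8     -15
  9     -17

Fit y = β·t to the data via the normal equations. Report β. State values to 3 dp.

From the data, Σt·t = 276.
For Mᵀy: Σt·y = -527.
Normal equations: [[276]]·[β]ᵀ = [-527]ᵀ.
β = (-527)/276 = -1.90942.

β = -1.909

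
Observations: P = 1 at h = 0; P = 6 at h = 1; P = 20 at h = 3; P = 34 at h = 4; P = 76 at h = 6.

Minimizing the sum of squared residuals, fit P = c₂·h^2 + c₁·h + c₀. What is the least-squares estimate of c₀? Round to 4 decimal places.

c₀ = 2.1255

Entries of MᵀM: Σh^2·h^2 = 1634, Σh^2·h = 308, Σh^2 = 62, Σh·h = 62, Σh = 14, Σ1 = 5.
For MᵀP: Σh^2·P = 3466, Σh·P = 658, ΣP = 137.
So MᵀM·[c₂, c₁, c₀]ᵀ = MᵀP: [[1634, 308, 62]; [308, 62, 14]; [62, 14, 5]]·[c₂, c₁, c₀]ᵀ = [3466, 658, 137]ᵀ.
Row-reducing yields c₂ = 158/77, c₁ = -2/33, c₀ = 491/231.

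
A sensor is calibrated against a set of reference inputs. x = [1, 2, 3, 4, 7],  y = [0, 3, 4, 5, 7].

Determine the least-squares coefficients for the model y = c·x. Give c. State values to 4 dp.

c = 1.1013

Normal-equation sums: Σx·x = 79.
And Σx·y = 87.
AᵀA·[c]ᵀ = Aᵀy becomes [[79]]·[c]ᵀ = [87]ᵀ.
c = 87/79 = 1.10127.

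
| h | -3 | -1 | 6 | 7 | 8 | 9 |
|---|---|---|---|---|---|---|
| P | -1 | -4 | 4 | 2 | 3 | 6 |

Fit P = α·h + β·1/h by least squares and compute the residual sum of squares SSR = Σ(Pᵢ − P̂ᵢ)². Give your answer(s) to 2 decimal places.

With design matrix A, AᵀA = [[240, 6]; [6, 301585/254016]] and AᵀP = [123, 1063/168]ᵀ.
Δ = 240·(301585/254016) − 6² = 1317413/5292.
α = (123·(301585/254016) − 6·(1063/168))/(1317413/5292) = 9150473/21078608; β = (240·(1063/168) − 6·123)/(1317413/5292) = 4130784/1317413.
Residuals: 28403659/21078608, -9071415/21078608, 9198085/10539304, -31337887/21078608, -2278691/2634826, 36773775/21078608; SSR = 184744973/21078608.

SSR = 8.76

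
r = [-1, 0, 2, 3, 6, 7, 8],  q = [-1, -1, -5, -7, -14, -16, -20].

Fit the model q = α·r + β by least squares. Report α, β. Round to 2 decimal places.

α = -2.14, β = -1.52

With design matrix X, XᵀX = [[163, 25]; [25, 7]] and Xᵀq = [-386, -64]ᵀ.
det = 163·7 − 25² = 516.
α = ((-386)·7 − 25·(-64))/516 = -551/258; β = (163·(-64) − 25·(-386))/516 = -391/258.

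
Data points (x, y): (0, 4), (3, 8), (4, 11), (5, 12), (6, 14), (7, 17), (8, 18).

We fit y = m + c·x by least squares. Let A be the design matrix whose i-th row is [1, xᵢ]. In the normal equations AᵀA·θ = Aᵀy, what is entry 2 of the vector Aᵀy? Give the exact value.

475

Entry 2 ↔ basis x, so (Aᵀy)_{2} = Σᵢ (x)·yᵢ = (0)·(4) + (3)·(8) + (4)·(11) + (5)·(12) + (6)·(14) + (7)·(17) + (8)·(18) = 475.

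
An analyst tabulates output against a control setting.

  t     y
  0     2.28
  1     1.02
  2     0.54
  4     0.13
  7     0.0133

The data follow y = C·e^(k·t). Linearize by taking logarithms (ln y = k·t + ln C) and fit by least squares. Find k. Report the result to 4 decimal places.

Taking logs, ln y = k·t + ln C, so regress ln y on t.
XᵀX = [[70.0000, 14.0000]; [14.0000, 5]], rhs = [-39.6134, -6.1324]ᵀ  (here Σt = 14.0000, Σ(t)² = 70.0000, Σln y = -6.1324, Σt·ln y = -39.6134).
Δ = 70.0000·5 − (14.0000)² = 154.0000; k = (-39.6134·5 − 14.0000·-6.1324)/154.0000 = -0.72866, ln C = (70.0000·-6.1324 − 14.0000·-39.6134)/154.0000 = 0.81375.

k = -0.7287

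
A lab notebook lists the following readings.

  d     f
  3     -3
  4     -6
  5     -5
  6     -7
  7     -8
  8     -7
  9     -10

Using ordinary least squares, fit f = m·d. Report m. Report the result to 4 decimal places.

The normal equations are: 280·m = -302.
(Σd·d = 280, Σd·f = -302.)
m = (-302)/280 = -1.07857.

m = -1.0786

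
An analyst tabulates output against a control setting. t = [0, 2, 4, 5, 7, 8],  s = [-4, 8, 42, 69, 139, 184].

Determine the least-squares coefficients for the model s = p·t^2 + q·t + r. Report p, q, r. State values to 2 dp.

p = 2.97, q = -0.34, r = -3.77

MᵀM·[p, q, r]ᵀ = Mᵀs reads: 7394·p + 1052·q + 158·r = 21016;  1052·p + 158·q + 26·r = 2974;  158·p + 26·q + 6·r = 438.
Solving the 3×3 system (Gaussian elimination) gives p = 8650/2911, q = -997/2911, r = -10960/2911.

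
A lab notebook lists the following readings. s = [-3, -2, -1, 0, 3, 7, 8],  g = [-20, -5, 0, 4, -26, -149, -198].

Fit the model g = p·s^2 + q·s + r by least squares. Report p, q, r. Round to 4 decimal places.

With design matrix X, XᵀX = [[6676, 846, 136]; [846, 136, 12]; [136, 12, 7]] and Xᵀg = [-20407, -2635, -394]ᵀ.
Solving the 3×3 system (Gaussian elimination) gives p = -316195/105014, q = -7997/8078, r = 29332/7501.

p = -3.0110, q = -0.9900, r = 3.9104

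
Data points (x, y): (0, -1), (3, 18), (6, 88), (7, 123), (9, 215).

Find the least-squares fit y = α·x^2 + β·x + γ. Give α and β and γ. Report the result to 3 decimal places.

α = 3.019, β = -3.310, γ = -0.526

From the data, Σx^2·x^2 = 10339, Σx^2·x = 1315, Σx^2 = 175, Σx·x = 175, Σx = 25, Σ1 = 5.
Right-hand side: Σx^2·y = 26772, Σx·y = 3378, Σy = 443.
MᵀM·[α, β, γ]ᵀ = Mᵀy becomes [[10339, 1315, 175]; [1315, 175, 25]; [175, 25, 5]]·[α, β, γ]ᵀ = [26772, 3378, 443]ᵀ.
Inverting the 3×3 Gram matrix, [α, β, γ]ᵀ = [1721/570, -9433/2850, -10/19]ᵀ.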